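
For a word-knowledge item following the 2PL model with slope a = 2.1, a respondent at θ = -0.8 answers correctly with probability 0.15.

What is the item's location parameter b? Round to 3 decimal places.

P(θ) = 1 / (1 + exp(−a(θ − b)))
logit(0.15) = ln(0.15/0.85) = -1.7346
b = θ − logit/(a) = -0.8 − (-1.7346)/2.1000 = 0.0260

0.026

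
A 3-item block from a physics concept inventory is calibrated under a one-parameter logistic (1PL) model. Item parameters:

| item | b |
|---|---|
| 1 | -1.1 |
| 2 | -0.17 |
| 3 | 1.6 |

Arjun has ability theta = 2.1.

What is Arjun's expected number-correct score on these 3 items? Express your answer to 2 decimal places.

P(theta) = 1 / (1 + exp(−(theta − b)))
P_1 = 1/(1+e^{-3.2000}) = 0.9608
P_2 = 1/(1+e^{-2.2700}) = 0.9064
P_3 = 1/(1+e^{-0.5000}) = 0.6225
E[score] = 0.9608 + 0.9064 + 0.6225 = 2.4897

2.49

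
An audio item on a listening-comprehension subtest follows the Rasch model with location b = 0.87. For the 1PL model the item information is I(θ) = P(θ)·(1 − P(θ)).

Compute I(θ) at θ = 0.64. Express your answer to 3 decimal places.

0.247

P = 1/(1+e^{0.2300}) = 0.4428
P(1−P) = 0.4428 × 0.5572 = 0.2467
I = P(1−P) = 0.24672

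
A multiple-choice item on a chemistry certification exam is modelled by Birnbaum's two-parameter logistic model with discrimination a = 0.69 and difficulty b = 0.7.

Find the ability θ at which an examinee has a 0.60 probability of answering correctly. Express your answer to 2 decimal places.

P(θ) = 1 / (1 + exp(−a(θ − b)))
logit = ln(0.6000/0.4000) = 0.4055
θ = b + logit/(a) = 0.7 + 0.4055/0.6900 = 1.2876

1.29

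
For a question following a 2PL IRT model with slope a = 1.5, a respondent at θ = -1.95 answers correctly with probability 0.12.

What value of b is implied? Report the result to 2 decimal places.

-0.62

P(θ) = 1 / (1 + exp(−a(θ − b)))
logit(0.12) = ln(0.12/0.88) = -1.9924
b = θ − logit/(a) = -1.95 − (-1.9924)/1.5000 = -0.6217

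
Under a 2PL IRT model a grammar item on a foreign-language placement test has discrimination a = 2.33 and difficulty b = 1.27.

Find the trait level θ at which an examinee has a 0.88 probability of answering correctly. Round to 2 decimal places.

P(θ) = 1 / (1 + exp(−a(θ − b)))
logit = ln(0.8800/0.1200) = 1.9924
θ = b + logit/(a) = 1.27 + 1.9924/2.3300 = 2.1251

2.13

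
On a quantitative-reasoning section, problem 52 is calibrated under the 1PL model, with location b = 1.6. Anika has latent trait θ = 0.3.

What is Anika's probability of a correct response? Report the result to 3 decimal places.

0.214

P(θ) = 1 / (1 + exp(−(θ − b)))
Exponent: (0.3 − 1.6) = -1.3000
1/(1 + e^{1.3000}) = 0.2142
P = 0.2142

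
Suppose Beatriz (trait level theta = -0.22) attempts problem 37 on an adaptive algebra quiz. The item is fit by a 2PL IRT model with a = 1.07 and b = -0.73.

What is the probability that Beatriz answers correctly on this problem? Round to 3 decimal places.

0.633

P(theta) = 1 / (1 + exp(−a(theta − b)))
Exponent: 1.07 × (-0.22 − (-0.73)) = 0.5457
1/(1 + e^{-0.5457}) = 0.6331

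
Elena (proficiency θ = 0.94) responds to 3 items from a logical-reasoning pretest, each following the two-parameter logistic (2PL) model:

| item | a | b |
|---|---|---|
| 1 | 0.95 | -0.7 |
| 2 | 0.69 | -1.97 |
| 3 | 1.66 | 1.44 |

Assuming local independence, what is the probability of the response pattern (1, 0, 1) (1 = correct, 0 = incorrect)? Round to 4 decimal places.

0.0297

P(θ) = 1 / (1 + exp(−a(θ − b)))
P_1 = 1/(1+e^{-1.5580}) = 0.8261
P_2 = 1/(1+e^{-2.0079}) = 0.8816
P_3 = 1/(1+e^{0.8300}) = 0.3036
L = P_1 × (1−P_2) × P_3 = 0.8261 × 0.1184 × 0.3036 = 0.02969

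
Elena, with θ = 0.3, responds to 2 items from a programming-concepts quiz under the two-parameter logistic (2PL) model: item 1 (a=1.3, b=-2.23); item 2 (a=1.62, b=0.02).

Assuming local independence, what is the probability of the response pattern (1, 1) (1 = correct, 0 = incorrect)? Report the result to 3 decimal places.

P(θ) = 1 / (1 + exp(−a(θ − b)))
P_1 = 1/(1+e^{-3.2890}) = 0.9640
P_2 = 1/(1+e^{-0.4536}) = 0.6115
L = P_1 × P_2 = 0.9640 × 0.6115 = 0.58951

0.590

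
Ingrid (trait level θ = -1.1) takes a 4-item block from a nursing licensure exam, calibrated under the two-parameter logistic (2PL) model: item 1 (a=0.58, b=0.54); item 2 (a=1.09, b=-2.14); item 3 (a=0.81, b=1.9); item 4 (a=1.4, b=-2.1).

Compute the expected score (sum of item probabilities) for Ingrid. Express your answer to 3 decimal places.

P(θ) = 1 / (1 + exp(−a(θ − b)))
P_1 = 1/(1+e^{0.9512}) = 0.2786
P_2 = 1/(1+e^{-1.1336}) = 0.7565
P_3 = 1/(1+e^{2.4300}) = 0.0809
P_4 = 1/(1+e^{-1.4000}) = 0.8022
E[score] = 0.2786 + 0.7565 + 0.0809 + 0.8022 = 1.9182

1.918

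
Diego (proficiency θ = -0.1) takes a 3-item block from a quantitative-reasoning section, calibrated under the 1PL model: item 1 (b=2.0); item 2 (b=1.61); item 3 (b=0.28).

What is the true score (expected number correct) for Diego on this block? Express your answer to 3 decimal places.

P(θ) = 1 / (1 + exp(−(θ − b)))
P_1 = 1/(1+e^{2.1000}) = 0.1091
P_2 = 1/(1+e^{1.7100}) = 0.1532
P_3 = 1/(1+e^{0.3800}) = 0.4061
E[score] = 0.1091 + 0.1532 + 0.4061 = 0.6684

0.668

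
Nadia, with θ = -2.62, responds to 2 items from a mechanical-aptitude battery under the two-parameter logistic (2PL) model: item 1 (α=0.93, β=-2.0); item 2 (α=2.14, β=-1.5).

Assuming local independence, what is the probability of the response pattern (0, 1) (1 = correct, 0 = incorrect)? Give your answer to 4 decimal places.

P(θ) = 1 / (1 + exp(−α(θ − β)))
P_1 = 1/(1+e^{0.5766}) = 0.3597
P_2 = 1/(1+e^{2.3968}) = 0.0834
L = (1−P_1) × P_2 = 0.6403 × 0.0834 = 0.05341

0.0534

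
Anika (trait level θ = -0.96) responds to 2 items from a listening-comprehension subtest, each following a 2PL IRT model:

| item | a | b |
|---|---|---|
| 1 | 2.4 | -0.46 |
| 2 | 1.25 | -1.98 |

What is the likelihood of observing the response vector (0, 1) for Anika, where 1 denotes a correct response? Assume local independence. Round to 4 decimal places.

0.6007

P(θ) = 1 / (1 + exp(−a(θ − b)))
P_1 = 1/(1+e^{1.2000}) = 0.2315
P_2 = 1/(1+e^{-1.2750}) = 0.7816
L = (1−P_1) × P_2 = 0.7685 × 0.7816 = 0.60068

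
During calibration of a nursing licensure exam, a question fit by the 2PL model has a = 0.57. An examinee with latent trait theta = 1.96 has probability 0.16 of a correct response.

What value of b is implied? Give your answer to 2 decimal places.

P(theta) = 1 / (1 + exp(−a(theta − b)))
logit(0.16) = ln(0.16/0.84) = -1.6582
b = theta − logit/(a) = 1.96 − (-1.6582)/0.5700 = 4.8692

4.87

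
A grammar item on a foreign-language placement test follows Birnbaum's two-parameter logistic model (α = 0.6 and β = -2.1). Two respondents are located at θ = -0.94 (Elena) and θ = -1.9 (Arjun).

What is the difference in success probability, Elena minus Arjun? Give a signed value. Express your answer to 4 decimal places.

0.1373

P(θ) = 1 / (1 + exp(−α(θ − β)))
P(Elena) = 0.6673  [exponent 0.6960]
P(Arjun) = 0.5300  [exponent 0.1200]
Difference = 0.6673 − 0.5300 = 0.1373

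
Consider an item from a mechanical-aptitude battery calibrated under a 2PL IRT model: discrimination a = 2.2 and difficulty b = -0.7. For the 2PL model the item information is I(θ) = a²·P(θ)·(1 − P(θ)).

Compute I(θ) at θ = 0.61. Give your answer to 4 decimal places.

P = 1/(1+e^{-2.8820}) = 0.9469
P(1−P) = 0.9469 × 0.0531 = 0.0502
I = a² × P(1−P) = 2.2² × 0.0502 = 0.24314

0.2431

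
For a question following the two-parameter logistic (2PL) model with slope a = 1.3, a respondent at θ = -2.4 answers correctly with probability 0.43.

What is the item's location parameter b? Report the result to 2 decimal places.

-2.18

P(θ) = 1 / (1 + exp(−a(θ − b)))
logit(0.43) = ln(0.43/0.57) = -0.2819
b = θ − logit/(a) = -2.4 − (-0.2819)/1.3000 = -2.1832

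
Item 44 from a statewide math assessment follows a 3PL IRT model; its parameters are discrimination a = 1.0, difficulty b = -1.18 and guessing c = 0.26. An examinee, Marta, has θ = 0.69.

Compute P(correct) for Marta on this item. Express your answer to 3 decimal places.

0.901

P(θ) = c + (1 − c) · 1 / (1 + exp(−a(θ − b)))
Exponent: 1.0 × (0.69 − (-1.18)) = 1.8700
1/(1 + e^{-1.8700}) = 0.8665
P = 0.26 + 0.74 × 0.8665 = 0.9012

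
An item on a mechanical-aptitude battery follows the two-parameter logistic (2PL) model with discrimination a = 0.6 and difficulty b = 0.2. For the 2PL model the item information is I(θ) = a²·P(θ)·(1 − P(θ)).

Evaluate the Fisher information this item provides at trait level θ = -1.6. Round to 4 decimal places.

0.0681

P = 1/(1+e^{1.0800}) = 0.2535
P(1−P) = 0.2535 × 0.7465 = 0.1892
I = a² × P(1−P) = 0.6² × 0.1892 = 0.06813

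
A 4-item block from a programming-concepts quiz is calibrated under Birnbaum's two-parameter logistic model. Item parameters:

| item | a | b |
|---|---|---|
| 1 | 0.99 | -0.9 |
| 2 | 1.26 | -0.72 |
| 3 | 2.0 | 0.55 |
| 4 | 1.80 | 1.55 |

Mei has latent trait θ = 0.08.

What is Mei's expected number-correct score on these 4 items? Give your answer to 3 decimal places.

P(θ) = 1 / (1 + exp(−a(θ − b)))
P_1 = 1/(1+e^{-0.9702}) = 0.7252
P_2 = 1/(1+e^{-1.0080}) = 0.7326
P_3 = 1/(1+e^{0.9400}) = 0.2809
P_4 = 1/(1+e^{2.6460}) = 0.0662
E[score] = 0.7252 + 0.7326 + 0.2809 + 0.0662 = 1.8049

1.805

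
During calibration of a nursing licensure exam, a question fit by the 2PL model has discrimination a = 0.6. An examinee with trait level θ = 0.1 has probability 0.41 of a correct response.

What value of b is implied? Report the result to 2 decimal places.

P(θ) = 1 / (1 + exp(−a(θ − b)))
logit(0.41) = ln(0.41/0.59) = -0.3640
b = θ − logit/(a) = 0.1 − (-0.3640)/0.6000 = 0.7066

0.71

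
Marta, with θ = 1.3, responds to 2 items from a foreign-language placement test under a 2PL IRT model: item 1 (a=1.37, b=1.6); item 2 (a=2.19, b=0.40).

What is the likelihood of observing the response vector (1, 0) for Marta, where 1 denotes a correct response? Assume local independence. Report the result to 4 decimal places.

0.0488

P(θ) = 1 / (1 + exp(−a(θ − b)))
P_1 = 1/(1+e^{0.4110}) = 0.3987
P_2 = 1/(1+e^{-1.9710}) = 0.8777
L = P_1 × (1−P_2) = 0.3987 × 0.1223 = 0.04875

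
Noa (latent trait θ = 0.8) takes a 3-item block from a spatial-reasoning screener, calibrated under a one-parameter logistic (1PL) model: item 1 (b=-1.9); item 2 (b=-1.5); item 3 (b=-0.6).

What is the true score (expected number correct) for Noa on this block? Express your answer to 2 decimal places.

2.65

P(θ) = 1 / (1 + exp(−(θ − b)))
P_1 = 1/(1+e^{-2.7000}) = 0.9370
P_2 = 1/(1+e^{-2.3000}) = 0.9089
P_3 = 1/(1+e^{-1.4000}) = 0.8022
E[score] = 0.9370 + 0.9089 + 0.8022 = 2.6481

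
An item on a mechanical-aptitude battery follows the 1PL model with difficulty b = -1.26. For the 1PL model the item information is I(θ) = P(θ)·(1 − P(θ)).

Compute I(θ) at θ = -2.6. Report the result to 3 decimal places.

P = 1/(1+e^{1.3400}) = 0.2075
P(1−P) = 0.2075 × 0.7925 = 0.1644
I = P(1−P) = 0.16445

0.164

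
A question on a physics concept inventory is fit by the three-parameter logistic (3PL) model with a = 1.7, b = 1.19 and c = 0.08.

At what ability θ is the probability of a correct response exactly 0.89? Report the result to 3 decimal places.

2.364

P(θ) = c + (1 − c) · 1 / (1 + exp(−a(θ − b)))
Remove guessing floor: (0.89 − 0.08)/(1 − 0.08) = 0.8804
logit = ln(0.8804/0.1196) = 1.9966
θ = b + logit/(a) = 1.19 + 1.9966/1.7000 = 2.3644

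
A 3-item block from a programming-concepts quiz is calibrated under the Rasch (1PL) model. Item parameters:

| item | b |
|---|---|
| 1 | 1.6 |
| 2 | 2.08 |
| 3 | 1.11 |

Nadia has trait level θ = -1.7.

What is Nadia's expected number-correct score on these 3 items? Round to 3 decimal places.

P(θ) = 1 / (1 + exp(−(θ − b)))
P_1 = 1/(1+e^{3.3000}) = 0.0356
P_2 = 1/(1+e^{3.7800}) = 0.0223
P_3 = 1/(1+e^{2.8100}) = 0.0568
E[score] = 0.0356 + 0.0223 + 0.0568 = 0.1147

0.115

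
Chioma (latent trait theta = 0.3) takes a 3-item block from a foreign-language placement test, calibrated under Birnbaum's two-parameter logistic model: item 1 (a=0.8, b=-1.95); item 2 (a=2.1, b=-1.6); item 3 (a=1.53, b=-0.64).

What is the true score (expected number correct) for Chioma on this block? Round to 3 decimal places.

2.648

P(theta) = 1 / (1 + exp(−a(theta − b)))
P_1 = 1/(1+e^{-1.8000}) = 0.8581
P_2 = 1/(1+e^{-3.9900}) = 0.9818
P_3 = 1/(1+e^{-1.4382}) = 0.8082
E[score] = 0.8581 + 0.9818 + 0.8082 = 2.6482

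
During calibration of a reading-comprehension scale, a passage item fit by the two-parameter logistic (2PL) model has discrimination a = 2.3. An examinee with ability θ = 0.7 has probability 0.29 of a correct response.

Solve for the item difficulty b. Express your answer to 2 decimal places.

P(θ) = 1 / (1 + exp(−a(θ − b)))
logit(0.29) = ln(0.29/0.71) = -0.8954
b = θ − logit/(a) = 0.7 − (-0.8954)/2.3000 = 1.0893

1.09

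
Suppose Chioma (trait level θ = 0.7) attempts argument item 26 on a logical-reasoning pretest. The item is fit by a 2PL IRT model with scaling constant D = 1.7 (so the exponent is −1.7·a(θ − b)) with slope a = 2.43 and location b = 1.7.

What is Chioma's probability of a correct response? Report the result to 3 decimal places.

P(θ) = 1 / (1 + exp(−D·a(θ − b)))
Exponent: 1.7 × 2.43 × (0.7 − 1.7) = -4.1310
1/(1 + e^{4.1310}) = 0.0158
P = 0.0158

0.016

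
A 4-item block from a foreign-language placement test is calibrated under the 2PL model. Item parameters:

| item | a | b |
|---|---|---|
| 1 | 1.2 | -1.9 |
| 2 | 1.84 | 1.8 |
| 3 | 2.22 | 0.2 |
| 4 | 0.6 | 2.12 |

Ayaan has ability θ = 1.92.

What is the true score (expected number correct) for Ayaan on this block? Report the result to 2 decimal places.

P(θ) = 1 / (1 + exp(−a(θ − b)))
P_1 = 1/(1+e^{-4.5840}) = 0.9899
P_2 = 1/(1+e^{-0.2208}) = 0.5550
P_3 = 1/(1+e^{-3.8184}) = 0.9785
P_4 = 1/(1+e^{0.1200}) = 0.4700
E[score] = 0.9899 + 0.5550 + 0.9785 + 0.4700 = 2.9934

2.99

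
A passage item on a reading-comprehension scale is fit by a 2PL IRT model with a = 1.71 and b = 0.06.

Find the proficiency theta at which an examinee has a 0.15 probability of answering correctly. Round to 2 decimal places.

P(theta) = 1 / (1 + exp(−a(theta − b)))
logit = ln(0.1500/0.8500) = -1.7346
theta = b + logit/(a) = 0.06 + (-1.7346)/1.7100 = -0.9544

-0.95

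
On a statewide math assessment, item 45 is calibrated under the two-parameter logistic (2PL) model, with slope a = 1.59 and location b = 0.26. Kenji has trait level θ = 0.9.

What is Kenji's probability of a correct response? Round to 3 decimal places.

P(θ) = 1 / (1 + exp(−a(θ − b)))
Exponent: 1.59 × (0.9 − 0.26) = 1.0176
1/(1 + e^{-1.0176}) = 0.7345

0.735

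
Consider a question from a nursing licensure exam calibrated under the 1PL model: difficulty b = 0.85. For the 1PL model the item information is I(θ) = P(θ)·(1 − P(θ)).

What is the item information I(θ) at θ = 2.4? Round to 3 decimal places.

P = 1/(1+e^{-1.5500}) = 0.8249
P(1−P) = 0.8249 × 0.1751 = 0.1444
I = P(1−P) = 0.14443

0.144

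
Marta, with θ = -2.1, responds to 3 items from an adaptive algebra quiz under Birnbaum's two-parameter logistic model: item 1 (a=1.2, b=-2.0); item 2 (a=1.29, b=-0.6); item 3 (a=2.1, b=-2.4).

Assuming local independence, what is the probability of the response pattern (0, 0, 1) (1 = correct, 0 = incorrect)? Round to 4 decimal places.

0.3022

P(θ) = 1 / (1 + exp(−a(θ − b)))
P_1 = 1/(1+e^{0.1200}) = 0.4700
P_2 = 1/(1+e^{1.9350}) = 0.1262
P_3 = 1/(1+e^{-0.6300}) = 0.6525
L = (1−P_1) × (1−P_2) × P_3 = 0.5300 × 0.8738 × 0.6525 = 0.30216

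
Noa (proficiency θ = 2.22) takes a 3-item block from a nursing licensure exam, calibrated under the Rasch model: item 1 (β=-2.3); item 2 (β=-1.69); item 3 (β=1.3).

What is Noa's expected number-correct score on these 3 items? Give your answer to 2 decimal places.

2.68

P(θ) = 1 / (1 + exp(−(θ − β)))
P_1 = 1/(1+e^{-4.5200}) = 0.9892
P_2 = 1/(1+e^{-3.9100}) = 0.9804
P_3 = 1/(1+e^{-0.9200}) = 0.7150
E[score] = 0.9892 + 0.9804 + 0.7150 = 2.6846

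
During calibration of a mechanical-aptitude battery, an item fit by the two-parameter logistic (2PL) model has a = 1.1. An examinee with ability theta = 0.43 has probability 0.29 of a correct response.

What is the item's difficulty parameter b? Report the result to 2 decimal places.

P(theta) = 1 / (1 + exp(−a(theta − b)))
logit(0.29) = ln(0.29/0.71) = -0.8954
b = theta − logit/(a) = 0.43 − (-0.8954)/1.1000 = 1.2440

1.24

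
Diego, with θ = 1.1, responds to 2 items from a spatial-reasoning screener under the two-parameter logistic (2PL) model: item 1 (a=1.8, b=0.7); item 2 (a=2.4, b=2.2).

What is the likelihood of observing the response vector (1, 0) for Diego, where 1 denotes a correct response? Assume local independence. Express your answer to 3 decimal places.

0.628

P(θ) = 1 / (1 + exp(−a(θ − b)))
P_1 = 1/(1+e^{-0.7200}) = 0.6726
P_2 = 1/(1+e^{2.6400}) = 0.0666
L = P_1 × (1−P_2) = 0.6726 × 0.9334 = 0.62781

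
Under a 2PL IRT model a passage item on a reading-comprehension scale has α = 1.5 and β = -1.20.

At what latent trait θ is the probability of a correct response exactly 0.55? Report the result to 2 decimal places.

-1.07

P(θ) = 1 / (1 + exp(−α(θ − β)))
logit = ln(0.5500/0.4500) = 0.2007
θ = β + logit/(α) = -1.20 + 0.2007/1.5000 = -1.0662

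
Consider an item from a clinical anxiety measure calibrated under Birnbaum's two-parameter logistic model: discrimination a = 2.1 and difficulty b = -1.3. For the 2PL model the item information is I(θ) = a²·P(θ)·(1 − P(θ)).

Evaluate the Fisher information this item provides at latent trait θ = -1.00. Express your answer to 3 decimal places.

P = 1/(1+e^{-0.6300}) = 0.6525
P(1−P) = 0.6525 × 0.3475 = 0.2267
I = a² × P(1−P) = 2.1² × 0.2267 = 0.99995

1.000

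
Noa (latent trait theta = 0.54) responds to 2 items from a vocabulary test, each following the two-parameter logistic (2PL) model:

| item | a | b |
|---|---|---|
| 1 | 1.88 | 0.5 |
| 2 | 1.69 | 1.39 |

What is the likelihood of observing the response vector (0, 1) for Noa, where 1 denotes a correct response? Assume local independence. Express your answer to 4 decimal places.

0.0924

P(theta) = 1 / (1 + exp(−a(theta − b)))
P_1 = 1/(1+e^{-0.0752}) = 0.5188
P_2 = 1/(1+e^{1.4365}) = 0.1921
L = (1−P_1) × P_2 = 0.4812 × 0.1921 = 0.09243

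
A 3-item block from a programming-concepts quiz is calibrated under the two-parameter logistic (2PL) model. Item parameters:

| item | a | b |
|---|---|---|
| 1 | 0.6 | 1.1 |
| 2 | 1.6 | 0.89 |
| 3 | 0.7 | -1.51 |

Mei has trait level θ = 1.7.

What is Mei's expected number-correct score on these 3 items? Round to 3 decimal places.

2.279

P(θ) = 1 / (1 + exp(−a(θ − b)))
P_1 = 1/(1+e^{-0.3600}) = 0.5890
P_2 = 1/(1+e^{-1.2960}) = 0.7852
P_3 = 1/(1+e^{-2.2470}) = 0.9044
E[score] = 0.5890 + 0.7852 + 0.9044 = 2.2786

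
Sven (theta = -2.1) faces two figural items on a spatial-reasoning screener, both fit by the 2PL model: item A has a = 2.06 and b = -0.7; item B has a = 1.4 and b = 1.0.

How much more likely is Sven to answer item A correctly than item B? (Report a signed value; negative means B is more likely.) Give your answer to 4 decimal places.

0.0401

P(theta) = 1 / (1 + exp(−a(theta − b)))
P_A = 0.0530
P_B = 0.0129
P_A − P_B = 0.0401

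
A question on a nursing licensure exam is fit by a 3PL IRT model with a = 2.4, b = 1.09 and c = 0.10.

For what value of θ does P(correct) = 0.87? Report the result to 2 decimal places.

1.83

P(θ) = c + (1 − c) · 1 / (1 + exp(−a(θ − b)))
Remove guessing floor: (0.87 − 0.10)/(1 − 0.10) = 0.8556
logit = ln(0.8556/0.1444) = 1.7789
θ = b + logit/(a) = 1.09 + 1.7789/2.4000 = 1.8312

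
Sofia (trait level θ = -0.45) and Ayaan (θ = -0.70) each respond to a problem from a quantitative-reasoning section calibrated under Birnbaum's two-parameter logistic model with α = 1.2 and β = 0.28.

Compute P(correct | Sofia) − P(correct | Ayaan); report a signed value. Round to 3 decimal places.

P(θ) = 1 / (1 + exp(−α(θ − β)))
P(Sofia) = 0.2940  [exponent -0.8760]
P(Ayaan) = 0.2358  [exponent -1.1760]
Difference = 0.2940 − 0.2358 = 0.0582

0.058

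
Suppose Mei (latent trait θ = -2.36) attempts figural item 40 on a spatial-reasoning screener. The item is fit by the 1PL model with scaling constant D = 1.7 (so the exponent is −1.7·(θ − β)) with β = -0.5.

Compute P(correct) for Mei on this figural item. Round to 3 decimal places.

0.041

P(θ) = 1 / (1 + exp(−D·(θ − β)))
Exponent: 1.7 × (-2.36 − (-0.5)) = -3.1620
1/(1 + e^{3.1620}) = 0.0406
P = 0.0406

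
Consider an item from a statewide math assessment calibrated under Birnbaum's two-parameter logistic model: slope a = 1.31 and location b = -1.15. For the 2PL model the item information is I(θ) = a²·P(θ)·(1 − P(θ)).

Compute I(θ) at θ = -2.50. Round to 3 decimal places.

0.214

P = 1/(1+e^{1.7685}) = 0.1457
P(1−P) = 0.1457 × 0.8543 = 0.1245
I = a² × P(1−P) = 1.31² × 0.1245 = 0.21364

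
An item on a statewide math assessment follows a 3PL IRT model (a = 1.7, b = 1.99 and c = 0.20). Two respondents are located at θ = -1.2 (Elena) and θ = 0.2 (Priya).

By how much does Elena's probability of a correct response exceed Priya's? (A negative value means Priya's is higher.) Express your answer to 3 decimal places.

-0.033

P(θ) = c + (1 − c) · 1 / (1 + exp(−a(θ − b)))
P(Elena) = 0.2035  [exponent -5.4230]
P(Priya) = 0.2364  [exponent -3.0430]
Difference = 0.2035 − 0.2364 = -0.0329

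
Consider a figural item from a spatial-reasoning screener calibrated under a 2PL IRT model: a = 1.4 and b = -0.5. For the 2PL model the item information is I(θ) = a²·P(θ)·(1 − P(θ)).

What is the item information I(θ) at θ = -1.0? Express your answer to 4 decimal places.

P = 1/(1+e^{0.7000}) = 0.3318
P(1−P) = 0.3318 × 0.6682 = 0.2217
I = a² × P(1−P) = 1.4² × 0.2217 = 0.43456

0.4346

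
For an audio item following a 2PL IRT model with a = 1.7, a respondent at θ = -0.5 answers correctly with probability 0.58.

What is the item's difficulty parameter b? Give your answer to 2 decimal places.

-0.69

P(θ) = 1 / (1 + exp(−a(θ − b)))
logit(0.58) = ln(0.58/0.42) = 0.3228
b = θ − logit/(a) = -0.5 − 0.3228/1.7000 = -0.6899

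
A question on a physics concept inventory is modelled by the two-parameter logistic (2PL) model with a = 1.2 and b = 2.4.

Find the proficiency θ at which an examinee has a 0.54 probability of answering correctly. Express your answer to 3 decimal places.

2.534

P(θ) = 1 / (1 + exp(−a(θ − b)))
logit = ln(0.5400/0.4600) = 0.1603
θ = b + logit/(a) = 2.4 + 0.1603/1.2000 = 2.5336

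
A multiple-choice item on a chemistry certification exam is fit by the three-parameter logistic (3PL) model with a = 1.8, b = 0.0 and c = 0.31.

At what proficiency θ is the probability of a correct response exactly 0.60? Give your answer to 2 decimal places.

P(θ) = c + (1 − c) · 1 / (1 + exp(−a(θ − b)))
Remove guessing floor: (0.60 − 0.31)/(1 − 0.31) = 0.4203
logit = ln(0.4203/0.5797) = -0.3216
θ = b + logit/(a) = 0.0 + (-0.3216)/1.8000 = -0.1787

-0.18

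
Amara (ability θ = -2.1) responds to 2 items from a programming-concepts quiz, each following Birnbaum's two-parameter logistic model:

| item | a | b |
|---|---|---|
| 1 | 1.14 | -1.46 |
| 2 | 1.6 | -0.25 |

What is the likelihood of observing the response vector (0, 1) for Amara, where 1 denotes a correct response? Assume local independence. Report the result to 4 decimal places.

0.0332

P(θ) = 1 / (1 + exp(−a(θ − b)))
P_1 = 1/(1+e^{0.7296}) = 0.3253
P_2 = 1/(1+e^{2.9600}) = 0.0493
L = (1−P_1) × P_2 = 0.6747 × 0.0493 = 0.03324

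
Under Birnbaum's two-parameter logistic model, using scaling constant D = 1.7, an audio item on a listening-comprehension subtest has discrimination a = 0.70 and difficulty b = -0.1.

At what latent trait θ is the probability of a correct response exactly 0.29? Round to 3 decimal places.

P(θ) = 1 / (1 + exp(−D·a(θ − b)))
logit = ln(0.2900/0.7100) = -0.8954
θ = b + logit/(1.7·a) = -0.1 + (-0.8954)/1.1900 = -0.8524

-0.852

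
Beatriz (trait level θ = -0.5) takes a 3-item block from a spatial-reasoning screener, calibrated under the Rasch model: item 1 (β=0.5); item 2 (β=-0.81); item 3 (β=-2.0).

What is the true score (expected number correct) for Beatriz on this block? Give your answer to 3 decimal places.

1.663

P(θ) = 1 / (1 + exp(−(θ − β)))
P_1 = 1/(1+e^{1.0000}) = 0.2689
P_2 = 1/(1+e^{-0.3100}) = 0.5769
P_3 = 1/(1+e^{-1.5000}) = 0.8176
E[score] = 0.2689 + 0.5769 + 0.8176 = 1.6634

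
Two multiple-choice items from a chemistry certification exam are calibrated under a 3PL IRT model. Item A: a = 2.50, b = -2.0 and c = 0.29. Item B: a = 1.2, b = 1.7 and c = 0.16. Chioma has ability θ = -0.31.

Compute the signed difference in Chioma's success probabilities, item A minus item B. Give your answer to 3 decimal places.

P(θ) = c + (1 − c) · 1 / (1 + exp(−a(θ − b)))
P_A = 0.9898
P_B = 0.2291
P_A − P_B = 0.7607

0.761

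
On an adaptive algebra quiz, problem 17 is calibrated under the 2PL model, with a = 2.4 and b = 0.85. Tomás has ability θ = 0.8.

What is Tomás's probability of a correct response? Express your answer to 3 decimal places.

0.470

P(θ) = 1 / (1 + exp(−a(θ − b)))
Exponent: 2.4 × (0.8 − 0.85) = -0.1200
1/(1 + e^{0.1200}) = 0.4700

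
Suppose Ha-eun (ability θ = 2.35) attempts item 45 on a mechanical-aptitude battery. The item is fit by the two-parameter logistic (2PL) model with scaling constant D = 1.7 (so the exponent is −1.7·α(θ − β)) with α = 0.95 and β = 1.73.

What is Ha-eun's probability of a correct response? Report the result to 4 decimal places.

P(θ) = 1 / (1 + exp(−D·α(θ − β)))
Exponent: 1.7 × 0.95 × (2.35 − 1.73) = 1.0013
1/(1 + e^{-1.0013}) = 0.7313
P = 0.7313

0.7313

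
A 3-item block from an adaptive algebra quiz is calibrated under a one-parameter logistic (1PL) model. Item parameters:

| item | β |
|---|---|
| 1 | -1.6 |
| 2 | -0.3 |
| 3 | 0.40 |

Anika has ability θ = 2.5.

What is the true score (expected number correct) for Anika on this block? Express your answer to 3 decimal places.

P(θ) = 1 / (1 + exp(−(θ − β)))
P_1 = 1/(1+e^{-4.1000}) = 0.9837
P_2 = 1/(1+e^{-2.8000}) = 0.9427
P_3 = 1/(1+e^{-2.1000}) = 0.8909
E[score] = 0.9837 + 0.9427 + 0.8909 = 2.8173

2.817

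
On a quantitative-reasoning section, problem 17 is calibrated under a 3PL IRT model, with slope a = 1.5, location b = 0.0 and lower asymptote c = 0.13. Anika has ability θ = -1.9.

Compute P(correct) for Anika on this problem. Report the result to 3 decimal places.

P(θ) = c + (1 − c) · 1 / (1 + exp(−a(θ − b)))
Exponent: 1.5 × (-1.9 − 0.0) = -2.8500
1/(1 + e^{2.8500}) = 0.0547
P = 0.13 + 0.87 × 0.0547 = 0.1776

0.178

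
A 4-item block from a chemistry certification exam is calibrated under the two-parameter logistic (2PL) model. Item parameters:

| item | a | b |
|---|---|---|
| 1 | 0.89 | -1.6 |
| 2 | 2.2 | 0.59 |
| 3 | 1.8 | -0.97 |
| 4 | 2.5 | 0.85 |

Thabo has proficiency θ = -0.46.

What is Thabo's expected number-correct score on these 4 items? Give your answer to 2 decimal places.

1.58

P(θ) = 1 / (1 + exp(−a(θ − b)))
P_1 = 1/(1+e^{-1.0146}) = 0.7339
P_2 = 1/(1+e^{2.3100}) = 0.0903
P_3 = 1/(1+e^{-0.9180}) = 0.7146
P_4 = 1/(1+e^{3.2750}) = 0.0364
E[score] = 0.7339 + 0.0903 + 0.7146 + 0.0364 = 1.5753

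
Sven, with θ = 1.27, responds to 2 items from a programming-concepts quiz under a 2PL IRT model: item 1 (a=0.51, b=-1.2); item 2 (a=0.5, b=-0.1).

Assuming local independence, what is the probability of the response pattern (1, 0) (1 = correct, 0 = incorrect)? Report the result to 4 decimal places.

0.2611

P(θ) = 1 / (1 + exp(−a(θ − b)))
P_1 = 1/(1+e^{-1.2597}) = 0.7790
P_2 = 1/(1+e^{-0.6850}) = 0.6649
L = P_1 × (1−P_2) = 0.7790 × 0.3351 = 0.26107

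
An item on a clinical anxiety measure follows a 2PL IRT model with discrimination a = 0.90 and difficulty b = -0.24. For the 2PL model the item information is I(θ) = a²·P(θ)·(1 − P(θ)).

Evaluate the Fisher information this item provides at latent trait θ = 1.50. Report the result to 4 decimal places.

P = 1/(1+e^{-1.5660}) = 0.8272
P(1−P) = 0.8272 × 0.1728 = 0.1429
I = a² × P(1−P) = 0.90² × 0.1429 = 0.11577

0.1158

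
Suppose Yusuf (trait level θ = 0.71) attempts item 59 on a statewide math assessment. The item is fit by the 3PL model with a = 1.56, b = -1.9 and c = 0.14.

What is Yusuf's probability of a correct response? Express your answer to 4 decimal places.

0.9856

P(θ) = c + (1 − c) · 1 / (1 + exp(−a(θ − b)))
Exponent: 1.56 × (0.71 − (-1.9)) = 4.0716
1/(1 + e^{-4.0716}) = 0.9832
P = 0.14 + 0.86 × 0.9832 = 0.9856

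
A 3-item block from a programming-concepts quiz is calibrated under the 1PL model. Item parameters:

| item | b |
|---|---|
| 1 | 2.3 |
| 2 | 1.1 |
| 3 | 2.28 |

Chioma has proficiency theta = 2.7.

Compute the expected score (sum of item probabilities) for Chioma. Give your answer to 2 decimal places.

P(theta) = 1 / (1 + exp(−(theta − b)))
P_1 = 1/(1+e^{-0.4000}) = 0.5987
P_2 = 1/(1+e^{-1.6000}) = 0.8320
P_3 = 1/(1+e^{-0.4200}) = 0.6035
E[score] = 0.5987 + 0.8320 + 0.6035 = 2.0342

2.03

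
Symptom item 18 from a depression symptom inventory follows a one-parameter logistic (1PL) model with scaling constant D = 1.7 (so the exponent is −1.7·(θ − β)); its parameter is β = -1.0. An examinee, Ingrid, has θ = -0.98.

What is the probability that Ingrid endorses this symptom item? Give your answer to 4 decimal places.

P(θ) = 1 / (1 + exp(−D·(θ − β)))
Exponent: 1.7 × (-0.98 − (-1.0)) = 0.0340
1/(1 + e^{-0.0340}) = 0.5085
P = 0.5085

0.5085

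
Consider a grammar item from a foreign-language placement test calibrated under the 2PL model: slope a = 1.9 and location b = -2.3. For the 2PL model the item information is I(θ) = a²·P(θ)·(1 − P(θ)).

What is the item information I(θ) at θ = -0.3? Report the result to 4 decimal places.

0.0773

P = 1/(1+e^{-3.8000}) = 0.9781
P(1−P) = 0.9781 × 0.0219 = 0.0214
I = a² × P(1−P) = 1.9² × 0.0214 = 0.07726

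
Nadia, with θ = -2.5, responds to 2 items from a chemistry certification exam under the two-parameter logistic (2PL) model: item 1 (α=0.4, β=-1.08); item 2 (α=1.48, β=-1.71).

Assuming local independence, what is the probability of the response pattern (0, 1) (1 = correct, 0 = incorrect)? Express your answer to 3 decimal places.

0.151

P(θ) = 1 / (1 + exp(−α(θ − β)))
P_1 = 1/(1+e^{0.5680}) = 0.3617
P_2 = 1/(1+e^{1.1692}) = 0.2370
L = (1−P_1) × P_2 = 0.6383 × 0.2370 = 0.15128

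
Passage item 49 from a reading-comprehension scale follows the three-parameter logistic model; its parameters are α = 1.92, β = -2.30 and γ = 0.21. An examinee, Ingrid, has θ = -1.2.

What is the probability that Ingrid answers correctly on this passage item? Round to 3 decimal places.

P(θ) = γ + (1 − γ) · 1 / (1 + exp(−α(θ − β)))
Exponent: 1.92 × (-1.2 − (-2.30)) = 2.1120
1/(1 + e^{-2.1120}) = 0.8921
P = 0.21 + 0.79 × 0.8921 = 0.9147

0.915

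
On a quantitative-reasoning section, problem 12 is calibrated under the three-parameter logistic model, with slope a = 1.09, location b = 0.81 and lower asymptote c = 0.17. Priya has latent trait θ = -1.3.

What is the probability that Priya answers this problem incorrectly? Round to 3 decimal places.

0.754

P(θ) = c + (1 − c) · 1 / (1 + exp(−a(θ − b)))
Exponent: 1.09 × (-1.3 − 0.81) = -2.2999
1/(1 + e^{2.2999}) = 0.0911
P = 0.17 + 0.83 × 0.0911 = 0.2456
P(incorrect) = 1 − 0.2456 = 0.7544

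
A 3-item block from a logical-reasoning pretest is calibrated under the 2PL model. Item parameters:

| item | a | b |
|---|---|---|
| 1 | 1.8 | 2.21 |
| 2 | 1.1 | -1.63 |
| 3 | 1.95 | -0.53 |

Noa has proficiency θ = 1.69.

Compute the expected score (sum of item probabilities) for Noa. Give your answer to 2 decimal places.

P(θ) = 1 / (1 + exp(−a(θ − b)))
P_1 = 1/(1+e^{0.9360}) = 0.2817
P_2 = 1/(1+e^{-3.6520}) = 0.9747
P_3 = 1/(1+e^{-4.3290}) = 0.9870
E[score] = 0.2817 + 0.9747 + 0.9870 = 2.2434

2.24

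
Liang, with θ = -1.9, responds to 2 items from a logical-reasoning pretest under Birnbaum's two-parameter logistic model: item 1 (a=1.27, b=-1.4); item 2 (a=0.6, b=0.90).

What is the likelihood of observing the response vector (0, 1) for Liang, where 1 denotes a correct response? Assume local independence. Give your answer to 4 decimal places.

0.1027

P(θ) = 1 / (1 + exp(−a(θ − b)))
P_1 = 1/(1+e^{0.6350}) = 0.3464
P_2 = 1/(1+e^{1.6800}) = 0.1571
L = (1−P_1) × P_2 = 0.6536 × 0.1571 = 0.10268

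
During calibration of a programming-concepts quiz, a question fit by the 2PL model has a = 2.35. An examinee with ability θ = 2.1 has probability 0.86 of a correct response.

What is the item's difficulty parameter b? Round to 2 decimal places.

P(θ) = 1 / (1 + exp(−a(θ − b)))
logit(0.86) = ln(0.86/0.14) = 1.8153
b = θ − logit/(a) = 2.1 − 1.8153/2.3500 = 1.3275

1.33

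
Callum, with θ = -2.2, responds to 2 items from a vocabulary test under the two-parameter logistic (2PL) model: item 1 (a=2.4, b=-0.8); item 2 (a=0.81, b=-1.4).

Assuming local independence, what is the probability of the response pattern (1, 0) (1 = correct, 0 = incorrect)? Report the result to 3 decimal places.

P(θ) = 1 / (1 + exp(−a(θ − b)))
P_1 = 1/(1+e^{3.3600}) = 0.0336
P_2 = 1/(1+e^{0.6480}) = 0.3434
L = P_1 × (1−P_2) = 0.0336 × 0.6566 = 0.02204

0.022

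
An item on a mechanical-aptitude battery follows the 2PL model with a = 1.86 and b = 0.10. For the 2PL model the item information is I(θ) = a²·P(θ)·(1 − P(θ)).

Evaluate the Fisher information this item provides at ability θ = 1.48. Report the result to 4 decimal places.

0.2291

P = 1/(1+e^{-2.5668}) = 0.9287
P(1−P) = 0.9287 × 0.0713 = 0.0662
I = a² × P(1−P) = 1.86² × 0.0662 = 0.22910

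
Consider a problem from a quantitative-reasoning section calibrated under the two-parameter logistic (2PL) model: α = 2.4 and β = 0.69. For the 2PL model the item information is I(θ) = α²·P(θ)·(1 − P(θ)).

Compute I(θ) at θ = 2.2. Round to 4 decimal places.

P = 1/(1+e^{-3.6240}) = 0.9740
P(1−P) = 0.9740 × 0.0260 = 0.0253
I = α² × P(1−P) = 2.4² × 0.0253 = 0.14577

0.1458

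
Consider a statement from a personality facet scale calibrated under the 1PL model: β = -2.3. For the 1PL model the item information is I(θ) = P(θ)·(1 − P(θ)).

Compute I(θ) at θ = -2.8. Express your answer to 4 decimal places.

P = 1/(1+e^{0.5000}) = 0.3775
P(1−P) = 0.3775 × 0.6225 = 0.2350
I = P(1−P) = 0.23500

0.2350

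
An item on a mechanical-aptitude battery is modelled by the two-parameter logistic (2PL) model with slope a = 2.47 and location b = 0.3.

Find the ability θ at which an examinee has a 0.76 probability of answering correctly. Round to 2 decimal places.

P(θ) = 1 / (1 + exp(−a(θ − b)))
logit = ln(0.7600/0.2400) = 1.1527
θ = b + logit/(a) = 0.3 + 1.1527/2.4700 = 0.7667

0.77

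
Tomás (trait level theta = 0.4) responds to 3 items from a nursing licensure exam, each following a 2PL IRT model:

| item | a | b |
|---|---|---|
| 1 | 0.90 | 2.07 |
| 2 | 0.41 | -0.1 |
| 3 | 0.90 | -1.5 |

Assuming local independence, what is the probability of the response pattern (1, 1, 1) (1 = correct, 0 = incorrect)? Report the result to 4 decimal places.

P(theta) = 1 / (1 + exp(−a(theta − b)))
P_1 = 1/(1+e^{1.5030}) = 0.1820
P_2 = 1/(1+e^{-0.2050}) = 0.5511
P_3 = 1/(1+e^{-1.7100}) = 0.8468
L = P_1 × P_2 × P_3 = 0.1820 × 0.5511 × 0.8468 = 0.08492

0.0849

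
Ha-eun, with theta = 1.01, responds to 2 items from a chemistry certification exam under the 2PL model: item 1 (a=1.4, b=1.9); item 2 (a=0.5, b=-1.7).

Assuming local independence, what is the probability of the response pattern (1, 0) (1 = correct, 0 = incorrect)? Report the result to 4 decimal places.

0.0458

P(theta) = 1 / (1 + exp(−a(theta − b)))
P_1 = 1/(1+e^{1.2460}) = 0.2234
P_2 = 1/(1+e^{-1.3550}) = 0.7949
L = P_1 × (1−P_2) = 0.2234 × 0.2051 = 0.04581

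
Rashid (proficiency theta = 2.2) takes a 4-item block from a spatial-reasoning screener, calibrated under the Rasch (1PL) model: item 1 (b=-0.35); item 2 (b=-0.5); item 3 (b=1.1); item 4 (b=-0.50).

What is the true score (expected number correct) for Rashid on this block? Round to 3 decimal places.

P(theta) = 1 / (1 + exp(−(theta − b)))
P_1 = 1/(1+e^{-2.5500}) = 0.9276
P_2 = 1/(1+e^{-2.7000}) = 0.9370
P_3 = 1/(1+e^{-1.1000}) = 0.7503
P_4 = 1/(1+e^{-2.7000}) = 0.9370
E[score] = 0.9276 + 0.9370 + 0.7503 + 0.9370 = 3.5519

3.552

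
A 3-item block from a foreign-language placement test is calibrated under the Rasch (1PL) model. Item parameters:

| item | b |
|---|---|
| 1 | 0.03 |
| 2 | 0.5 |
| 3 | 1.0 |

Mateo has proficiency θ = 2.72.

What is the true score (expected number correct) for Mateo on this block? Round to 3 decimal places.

P(θ) = 1 / (1 + exp(−(θ − b)))
P_1 = 1/(1+e^{-2.6900}) = 0.9364
P_2 = 1/(1+e^{-2.2200}) = 0.9020
P_3 = 1/(1+e^{-1.7200}) = 0.8481
E[score] = 0.9364 + 0.9020 + 0.8481 = 2.6866

2.687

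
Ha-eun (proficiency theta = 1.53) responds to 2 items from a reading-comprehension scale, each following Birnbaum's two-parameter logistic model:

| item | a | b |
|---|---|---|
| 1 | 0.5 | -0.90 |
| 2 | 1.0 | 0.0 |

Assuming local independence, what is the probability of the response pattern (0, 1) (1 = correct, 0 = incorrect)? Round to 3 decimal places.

P(theta) = 1 / (1 + exp(−a(theta − b)))
P_1 = 1/(1+e^{-1.2150}) = 0.7712
P_2 = 1/(1+e^{-1.5300}) = 0.8220
L = (1−P_1) × P_2 = 0.2288 × 0.8220 = 0.18809

0.188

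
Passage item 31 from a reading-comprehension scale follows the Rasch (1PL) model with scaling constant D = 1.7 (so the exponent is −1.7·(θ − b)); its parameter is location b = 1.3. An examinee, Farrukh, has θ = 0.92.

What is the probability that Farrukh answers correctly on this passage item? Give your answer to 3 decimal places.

P(θ) = 1 / (1 + exp(−D·(θ − b)))
Exponent: 1.7 × (0.92 − 1.3) = -0.6460
1/(1 + e^{0.6460}) = 0.3439
P = 0.3439

0.344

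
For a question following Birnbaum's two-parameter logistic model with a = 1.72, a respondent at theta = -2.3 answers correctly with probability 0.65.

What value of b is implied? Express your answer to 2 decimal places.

-2.66

P(theta) = 1 / (1 + exp(−a(theta − b)))
logit(0.65) = ln(0.65/0.35) = 0.6190
b = theta − logit/(a) = -2.3 − 0.6190/1.7200 = -2.6599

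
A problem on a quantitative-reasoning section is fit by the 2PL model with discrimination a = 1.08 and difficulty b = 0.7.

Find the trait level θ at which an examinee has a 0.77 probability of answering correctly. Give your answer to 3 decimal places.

P(θ) = 1 / (1 + exp(−a(θ − b)))
logit = ln(0.7700/0.2300) = 1.2083
θ = b + logit/(a) = 0.7 + 1.2083/1.0800 = 1.8188

1.819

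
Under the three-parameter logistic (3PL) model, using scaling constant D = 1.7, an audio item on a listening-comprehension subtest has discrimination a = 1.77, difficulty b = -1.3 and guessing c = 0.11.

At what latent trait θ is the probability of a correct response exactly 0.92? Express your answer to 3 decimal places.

P(θ) = c + (1 − c) · 1 / (1 + exp(−D·a(θ − b)))
Remove guessing floor: (0.92 − 0.11)/(1 − 0.11) = 0.9101
logit = ln(0.9101/0.0899) = 2.3150
θ = b + logit/(1.7·a) = -1.3 + 2.3150/3.0090 = -0.5306

-0.531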